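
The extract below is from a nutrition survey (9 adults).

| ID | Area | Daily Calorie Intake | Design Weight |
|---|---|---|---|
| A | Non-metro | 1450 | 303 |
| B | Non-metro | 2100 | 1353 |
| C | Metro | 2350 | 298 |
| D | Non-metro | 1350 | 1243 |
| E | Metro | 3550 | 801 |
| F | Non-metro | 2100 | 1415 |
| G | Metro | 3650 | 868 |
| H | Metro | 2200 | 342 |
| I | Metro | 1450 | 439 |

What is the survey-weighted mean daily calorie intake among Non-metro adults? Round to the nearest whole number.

Non-metro rows: A, B, D, F
Weighted sum = 1450×303 + 2100×1353 + 1350×1243 + 2100×1415
  = 7930200
Sum of weights = 4314
Weighted mean = 7930200 / 4314 = 1838.2476

1838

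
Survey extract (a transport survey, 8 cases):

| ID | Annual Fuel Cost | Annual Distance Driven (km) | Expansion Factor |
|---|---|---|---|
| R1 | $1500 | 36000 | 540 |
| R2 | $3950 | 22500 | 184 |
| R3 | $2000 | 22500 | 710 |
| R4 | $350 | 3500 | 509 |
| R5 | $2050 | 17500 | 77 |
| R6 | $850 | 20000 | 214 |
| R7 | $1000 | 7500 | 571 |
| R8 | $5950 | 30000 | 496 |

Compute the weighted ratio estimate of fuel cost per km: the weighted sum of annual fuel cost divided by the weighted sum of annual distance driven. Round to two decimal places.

Σ wᵢ·y = 1500×540 + 3950×184 + 2000×710 + 350×509 + 2050×77 + 850×214 + 1000×571 + 5950×496
  = 810000 + 726800 + 1420000 + 178150 + 157850 + 181900 + 571000 + 2951200 = 6996900
Σ wᵢ·x = 36000×540 + 22500×184 + 22500×710 + 3500×509 + 17500×77 + 20000×214 + 7500×571 + 30000×496
  = 19440000 + 4140000 + 15975000 + 1781500 + 1347500 + 4280000 + 4282500 + 14880000 = 66126500
Ratio = 6996900 / 66126500 = 0.10581083

0.11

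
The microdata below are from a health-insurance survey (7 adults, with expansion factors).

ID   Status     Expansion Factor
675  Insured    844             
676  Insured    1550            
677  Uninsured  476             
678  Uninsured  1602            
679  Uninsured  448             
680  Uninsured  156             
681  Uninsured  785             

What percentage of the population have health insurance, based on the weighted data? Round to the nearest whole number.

Sum of weights for 'Insured' = 844 + 1550 = 2394
Total weight = 5861
Weighted proportion = 2394 / 5861 = 0.40846272 → 40.846272%

41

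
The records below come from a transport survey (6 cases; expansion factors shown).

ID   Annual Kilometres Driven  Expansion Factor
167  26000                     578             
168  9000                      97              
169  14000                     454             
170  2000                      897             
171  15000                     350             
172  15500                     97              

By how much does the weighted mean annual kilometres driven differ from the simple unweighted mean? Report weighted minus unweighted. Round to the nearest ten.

-1130

Unweighted sum = 26000 + 9000 + 14000 + 2000 + 15000 + 15500 = 81500
Unweighted mean = 81500 / 6 = 13583.333
Weighted sum = 26000×578 + 9000×97 + 14000×454 + 2000×897 + 15000×350 + 15500×97
  = 15028000 + 873000 + 6356000 + 1794000 + 5250000 + 1503500 = 30804500
Sum of weights = 578 + 97 + 454 + 897 + 350 + 97 = 2473
Weighted mean = 30804500 / 2473 = 12456.328
Difference (weighted minus unweighted) = -1127.005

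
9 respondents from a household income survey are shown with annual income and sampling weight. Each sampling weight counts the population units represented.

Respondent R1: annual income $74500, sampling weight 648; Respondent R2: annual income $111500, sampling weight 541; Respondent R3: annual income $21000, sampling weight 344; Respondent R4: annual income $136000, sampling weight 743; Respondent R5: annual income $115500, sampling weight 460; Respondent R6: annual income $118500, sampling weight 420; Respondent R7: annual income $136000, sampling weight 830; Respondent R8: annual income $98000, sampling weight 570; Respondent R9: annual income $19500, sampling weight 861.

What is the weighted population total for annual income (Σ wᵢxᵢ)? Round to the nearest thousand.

505299000

Weighted total = 505299000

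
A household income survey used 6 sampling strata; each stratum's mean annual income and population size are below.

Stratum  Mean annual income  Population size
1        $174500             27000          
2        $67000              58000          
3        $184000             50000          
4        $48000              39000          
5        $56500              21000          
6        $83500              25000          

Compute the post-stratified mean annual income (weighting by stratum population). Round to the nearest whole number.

Σ Nₕ·x̄ₕ = 174500×27000 + 67000×58000 + 184000×50000 + 48000×39000 + 56500×21000 + 83500×25000
  = 4711500000 + 3886000000 + 9200000000 + 1872000000 + 1186500000 + 2087500000 = 22943500000
Σ Nₕ = 220000
Overall mean = 22943500000 / 220000 = 104288.64

104289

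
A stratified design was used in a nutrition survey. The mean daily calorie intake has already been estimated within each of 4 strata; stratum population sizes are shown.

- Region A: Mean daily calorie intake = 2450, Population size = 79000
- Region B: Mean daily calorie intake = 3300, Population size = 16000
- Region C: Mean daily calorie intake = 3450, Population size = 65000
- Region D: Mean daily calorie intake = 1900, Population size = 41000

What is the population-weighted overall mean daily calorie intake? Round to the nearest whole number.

2729

Σ Nₕ·x̄ₕ = 548500000
Σ Nₕ = 79000 + 16000 + 65000 + 41000 = 201000
Overall mean = 548500000 / 201000 = 2728.8557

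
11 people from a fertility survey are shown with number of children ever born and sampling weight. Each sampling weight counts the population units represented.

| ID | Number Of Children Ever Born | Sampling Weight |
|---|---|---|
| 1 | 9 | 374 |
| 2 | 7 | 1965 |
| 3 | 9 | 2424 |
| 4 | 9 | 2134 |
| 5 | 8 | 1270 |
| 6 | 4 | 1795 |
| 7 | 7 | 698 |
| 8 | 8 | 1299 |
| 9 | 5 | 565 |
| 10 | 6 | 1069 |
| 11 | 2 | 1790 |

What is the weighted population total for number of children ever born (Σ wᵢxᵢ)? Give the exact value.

Weighted total = 103580

103580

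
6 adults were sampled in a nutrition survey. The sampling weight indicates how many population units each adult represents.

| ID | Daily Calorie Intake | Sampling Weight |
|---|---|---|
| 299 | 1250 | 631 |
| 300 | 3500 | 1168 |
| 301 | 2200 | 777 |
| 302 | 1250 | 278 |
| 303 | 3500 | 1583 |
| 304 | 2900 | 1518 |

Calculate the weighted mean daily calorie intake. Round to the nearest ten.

2830

Weighted sum = 1250×631 + 3500×1168 + 2200×777 + 1250×278 + 3500×1583 + 2900×1518
  = 788750 + 4088000 + 1709400 + 347500 + 5540500 + 4402200 = 16876350
Sum of weights = 631 + 1168 + 777 + 278 + 1583 + 1518 = 5955
Weighted mean = 16876350 / 5955 = 2833.9798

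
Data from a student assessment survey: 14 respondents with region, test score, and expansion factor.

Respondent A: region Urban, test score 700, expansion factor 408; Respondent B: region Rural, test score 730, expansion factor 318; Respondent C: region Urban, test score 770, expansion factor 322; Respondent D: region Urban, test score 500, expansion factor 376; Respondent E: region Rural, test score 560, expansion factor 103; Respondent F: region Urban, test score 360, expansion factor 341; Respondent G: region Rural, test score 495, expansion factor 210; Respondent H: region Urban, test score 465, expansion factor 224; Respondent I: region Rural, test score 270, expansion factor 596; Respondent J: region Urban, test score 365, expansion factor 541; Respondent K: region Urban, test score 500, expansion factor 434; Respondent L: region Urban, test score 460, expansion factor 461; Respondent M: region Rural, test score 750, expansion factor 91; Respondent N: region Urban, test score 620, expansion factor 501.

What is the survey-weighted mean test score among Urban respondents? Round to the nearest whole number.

523

Urban rows: A, C, D, F, H, J, K, L, N
Weighted sum = 700×408 + 770×322 + 500×376 + 360×341 + 465×224 + 365×541 + 500×434 + 460×461 + 620×501
  = 285600 + 247940 + 188000 + 122760 + 104160 + 197465 + 217000 + 212060 + 310620 = 1885605
Sum of weights = 3608
Weighted mean = 1885605 / 3608 = 522.61779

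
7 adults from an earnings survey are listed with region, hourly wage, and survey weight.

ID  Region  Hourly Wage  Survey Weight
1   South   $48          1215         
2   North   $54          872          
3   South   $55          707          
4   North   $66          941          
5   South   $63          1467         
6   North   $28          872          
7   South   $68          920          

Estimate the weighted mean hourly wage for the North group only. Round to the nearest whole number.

North rows: 2, 4, 6
Weighted sum = 54×872 + 66×941 + 28×872
  = 47088 + 62106 + 24416 = 133610
Sum of weights = 872 + 941 + 872 = 2685
Weighted mean = 133610 / 2685 = 49.761639

50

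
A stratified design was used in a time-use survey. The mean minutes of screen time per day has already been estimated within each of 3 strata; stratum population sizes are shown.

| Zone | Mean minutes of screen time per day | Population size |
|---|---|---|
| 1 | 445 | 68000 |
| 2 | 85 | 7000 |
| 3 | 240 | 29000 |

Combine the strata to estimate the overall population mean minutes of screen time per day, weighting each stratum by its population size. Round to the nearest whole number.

364

Σ Nₕ·x̄ₕ = 445×68000 + 85×7000 + 240×29000
  = 37815000
Σ Nₕ = 68000 + 7000 + 29000 = 104000
Overall mean = 37815000 / 104000 = 363.60577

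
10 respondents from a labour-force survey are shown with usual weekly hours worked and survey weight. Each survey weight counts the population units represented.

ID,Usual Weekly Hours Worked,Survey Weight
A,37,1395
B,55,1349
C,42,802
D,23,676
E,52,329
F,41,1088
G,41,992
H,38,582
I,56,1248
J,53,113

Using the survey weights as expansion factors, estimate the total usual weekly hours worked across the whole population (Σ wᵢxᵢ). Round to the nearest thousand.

Weighted total = 375423

375000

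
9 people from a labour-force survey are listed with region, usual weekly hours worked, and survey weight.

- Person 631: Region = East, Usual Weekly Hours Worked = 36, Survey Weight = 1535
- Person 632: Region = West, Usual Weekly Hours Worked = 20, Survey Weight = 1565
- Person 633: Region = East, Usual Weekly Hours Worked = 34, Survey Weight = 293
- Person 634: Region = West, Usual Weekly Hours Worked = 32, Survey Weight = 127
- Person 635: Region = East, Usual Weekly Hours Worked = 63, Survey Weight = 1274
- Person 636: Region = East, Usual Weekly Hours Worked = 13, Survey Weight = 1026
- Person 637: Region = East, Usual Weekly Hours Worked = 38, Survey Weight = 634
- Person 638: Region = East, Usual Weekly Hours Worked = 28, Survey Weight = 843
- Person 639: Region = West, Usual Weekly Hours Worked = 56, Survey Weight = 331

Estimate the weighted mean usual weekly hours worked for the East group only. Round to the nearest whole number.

East rows: 631, 633, 635, 636, 637, 638
Weighted sum = 36×1535 + 34×293 + 63×1274 + 13×1026 + 38×634 + 28×843
  = 206518
Sum of weights = 1535 + 293 + 1274 + 1026 + 634 + 843 = 5605
Weighted mean = 206518 / 5605 = 36.845317

37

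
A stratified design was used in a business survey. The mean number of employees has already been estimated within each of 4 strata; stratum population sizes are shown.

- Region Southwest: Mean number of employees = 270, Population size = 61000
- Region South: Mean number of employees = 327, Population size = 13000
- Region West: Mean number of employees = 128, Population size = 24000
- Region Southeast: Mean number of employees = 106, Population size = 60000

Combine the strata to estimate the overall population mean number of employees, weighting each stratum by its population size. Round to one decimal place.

190.8

Σ Nₕ·x̄ₕ = 270×61000 + 327×13000 + 128×24000 + 106×60000
  = 16470000 + 4251000 + 3072000 + 6360000 = 30153000
Σ Nₕ = 61000 + 13000 + 24000 + 60000 = 158000
Overall mean = 30153000 / 158000 = 190.84177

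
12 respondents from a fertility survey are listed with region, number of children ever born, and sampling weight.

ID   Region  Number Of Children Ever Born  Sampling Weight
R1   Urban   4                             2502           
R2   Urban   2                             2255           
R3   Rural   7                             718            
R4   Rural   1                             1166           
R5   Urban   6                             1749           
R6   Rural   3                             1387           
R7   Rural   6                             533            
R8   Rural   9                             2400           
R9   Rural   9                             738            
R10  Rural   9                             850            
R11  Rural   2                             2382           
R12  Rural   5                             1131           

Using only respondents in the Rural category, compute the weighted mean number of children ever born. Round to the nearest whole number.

Rural rows: R3, R4, R6, R7, R8, R9, R10, R11, R12
Weighted sum = 7×718 + 1×1166 + 3×1387 + 6×533 + 9×2400 + 9×738 + 9×850 + 2×2382 + 5×1131
  = 5026 + 1166 + 4161 + 3198 + 21600 + 6642 + 7650 + 4764 + 5655 = 59862
Sum of weights = 11305
Weighted mean = 59862 / 11305 = 5.2951791

5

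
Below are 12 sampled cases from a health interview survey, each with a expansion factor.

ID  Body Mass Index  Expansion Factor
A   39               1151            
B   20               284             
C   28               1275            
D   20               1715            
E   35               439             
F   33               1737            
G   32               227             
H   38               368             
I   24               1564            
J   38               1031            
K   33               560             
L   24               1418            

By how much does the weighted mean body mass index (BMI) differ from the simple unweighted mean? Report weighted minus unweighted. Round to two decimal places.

-1.13

Unweighted sum = 39 + 20 + 28 + 20 + 35 + 33 + 32 + 38 + 24 + 38 + 33 + 24 = 364
Unweighted mean = 364 / 12 = 30.333333
Weighted sum = 39×1151 + 20×284 + 28×1275 + 20×1715 + 35×439 + 33×1737 + 32×227 + 38×368 + 24×1564 + 38×1031 + 33×560 + 24×1418
  = 343729
Sum of weights = 1151 + 284 + 1275 + 1715 + 439 + 1737 + 227 + 368 + 1564 + 1031 + 560 + 1418 = 11769
Weighted mean = 343729 / 11769 = 29.206305
Difference (weighted minus unweighted) = -1.1270286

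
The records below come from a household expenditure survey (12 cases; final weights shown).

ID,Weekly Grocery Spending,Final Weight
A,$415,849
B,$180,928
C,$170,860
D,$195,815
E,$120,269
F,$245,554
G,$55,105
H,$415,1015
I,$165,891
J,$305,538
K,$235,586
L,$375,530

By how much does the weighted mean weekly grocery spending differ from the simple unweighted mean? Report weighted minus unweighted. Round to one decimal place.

Unweighted sum = 415 + 180 + 170 + 195 + 120 + 245 + 55 + 415 + 165 + 305 + 235 + 375 = 2875
Unweighted mean = 2875 / 12 = 239.58333
Weighted sum = 415×849 + 180×928 + 170×860 + 195×815 + 120×269 + 245×554 + 55×105 + 415×1015 + 165×891 + 305×538 + 235×586 + 375×530
  = 352335 + 167040 + 146200 + 158925 + 32280 + 135730 + 5775 + 421225 + 147015 + 164090 + 137710 + 198750 = 2067075
Sum of weights = 849 + 928 + 860 + 815 + 269 + 554 + 105 + 1015 + 891 + 538 + 586 + 530 = 7940
Weighted mean = 2067075 / 7940 = 260.3369
Difference (weighted minus unweighted) = 20.753568

20.8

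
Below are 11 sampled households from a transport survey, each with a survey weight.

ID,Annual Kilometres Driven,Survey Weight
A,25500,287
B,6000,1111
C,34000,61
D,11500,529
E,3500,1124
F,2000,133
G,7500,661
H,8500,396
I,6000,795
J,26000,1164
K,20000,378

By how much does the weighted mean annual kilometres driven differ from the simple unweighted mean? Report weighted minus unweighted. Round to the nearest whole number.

-2045

Unweighted sum = 25500 + 6000 + 34000 + 11500 + 3500 + 2000 + 7500 + 8500 + 6000 + 26000 + 20000 = 150500
Unweighted mean = 150500 / 11 = 13681.818
Weighted sum = 25500×287 + 6000×1111 + 34000×61 + 11500×529 + 3500×1124 + 2000×133 + 7500×661 + 8500×396 + 6000×795 + 26000×1164 + 20000×378
  = 7318500 + 6666000 + 2074000 + 6083500 + 3934000 + 266000 + 4957500 + 3366000 + 4770000 + 30264000 + 7560000 = 77259500
Sum of weights = 287 + 1111 + 61 + 529 + 1124 + 133 + 661 + 396 + 795 + 1164 + 378 = 6639
Weighted mean = 77259500 / 6639 = 11637.219
Difference (weighted minus unweighted) = -2044.5987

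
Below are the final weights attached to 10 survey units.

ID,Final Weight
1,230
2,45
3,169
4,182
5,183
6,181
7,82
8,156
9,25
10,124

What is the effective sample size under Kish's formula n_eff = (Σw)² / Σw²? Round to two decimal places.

Σ wᵢ = 1377
Σ wᵢ² = 52900 + 2025 + 28561 + 33124 + 33489 + 32761 + 6724 + 24336 + 625 + 15376 = 229921
n_eff = 1377² / 229921 = 1896129 / 229921 = 8.2468718

8.25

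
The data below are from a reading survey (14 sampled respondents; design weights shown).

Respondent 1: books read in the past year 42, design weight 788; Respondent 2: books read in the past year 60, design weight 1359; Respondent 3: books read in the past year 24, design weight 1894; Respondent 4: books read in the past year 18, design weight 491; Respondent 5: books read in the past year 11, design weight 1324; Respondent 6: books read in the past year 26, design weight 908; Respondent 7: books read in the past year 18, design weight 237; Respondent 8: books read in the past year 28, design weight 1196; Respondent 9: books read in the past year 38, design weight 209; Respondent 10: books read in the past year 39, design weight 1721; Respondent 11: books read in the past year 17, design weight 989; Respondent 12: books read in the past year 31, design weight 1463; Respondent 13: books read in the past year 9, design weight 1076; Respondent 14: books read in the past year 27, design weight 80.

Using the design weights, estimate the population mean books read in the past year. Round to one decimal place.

28.7

Weighted sum = 393927
Sum of weights = 13735
Weighted mean = 393927 / 13735 = 28.680524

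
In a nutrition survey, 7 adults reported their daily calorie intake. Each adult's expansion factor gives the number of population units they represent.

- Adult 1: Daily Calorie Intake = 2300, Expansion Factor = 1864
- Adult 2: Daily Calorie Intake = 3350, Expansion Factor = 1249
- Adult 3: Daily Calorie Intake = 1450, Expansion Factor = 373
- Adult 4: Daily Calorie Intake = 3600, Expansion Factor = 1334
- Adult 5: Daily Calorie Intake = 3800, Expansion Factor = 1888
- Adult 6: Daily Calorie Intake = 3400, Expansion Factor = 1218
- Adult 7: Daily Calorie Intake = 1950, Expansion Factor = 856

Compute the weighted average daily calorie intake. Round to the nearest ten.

3050

Weighted sum = 2300×1864 + 3350×1249 + 1450×373 + 3600×1334 + 3800×1888 + 3400×1218 + 1950×856
  = 26799400
Sum of weights = 1864 + 1249 + 373 + 1334 + 1888 + 1218 + 856 = 8782
Weighted mean = 26799400 / 8782 = 3051.6283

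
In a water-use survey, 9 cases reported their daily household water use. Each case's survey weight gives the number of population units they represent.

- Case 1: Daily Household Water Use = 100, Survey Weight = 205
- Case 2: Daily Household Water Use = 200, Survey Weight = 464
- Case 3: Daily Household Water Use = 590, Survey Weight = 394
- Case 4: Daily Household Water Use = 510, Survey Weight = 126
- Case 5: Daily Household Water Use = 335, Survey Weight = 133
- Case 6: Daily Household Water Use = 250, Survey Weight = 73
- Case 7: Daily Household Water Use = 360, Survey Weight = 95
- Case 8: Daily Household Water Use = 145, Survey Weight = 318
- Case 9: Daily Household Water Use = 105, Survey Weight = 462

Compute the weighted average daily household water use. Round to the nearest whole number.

Weighted sum = 601645
Sum of weights = 205 + 464 + 394 + 126 + 133 + 73 + 95 + 318 + 462 = 2270
Weighted mean = 601645 / 2270 = 265.04185

265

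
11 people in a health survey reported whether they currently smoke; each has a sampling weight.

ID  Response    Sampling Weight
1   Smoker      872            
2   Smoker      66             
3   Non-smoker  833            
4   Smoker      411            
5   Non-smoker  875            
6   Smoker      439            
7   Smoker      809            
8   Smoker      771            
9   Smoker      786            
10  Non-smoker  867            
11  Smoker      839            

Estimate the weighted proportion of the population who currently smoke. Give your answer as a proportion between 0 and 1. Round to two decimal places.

0.66

Sum of weights for 'Smoker' = 872 + 66 + 411 + 439 + 809 + 771 + 786 + 839 = 4993
Total weight = 872 + 66 + 833 + 411 + 875 + 439 + 809 + 771 + 786 + 867 + 839 = 7568
Weighted proportion = 4993 / 7568 = 0.65975159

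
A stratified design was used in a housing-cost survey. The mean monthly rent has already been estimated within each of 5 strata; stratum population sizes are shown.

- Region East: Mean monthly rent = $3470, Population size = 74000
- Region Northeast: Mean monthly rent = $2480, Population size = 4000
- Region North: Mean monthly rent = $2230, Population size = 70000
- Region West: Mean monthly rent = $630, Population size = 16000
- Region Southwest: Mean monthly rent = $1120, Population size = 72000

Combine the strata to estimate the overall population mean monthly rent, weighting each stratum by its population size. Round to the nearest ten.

Σ Nₕ·x̄ₕ = 3470×74000 + 2480×4000 + 2230×70000 + 630×16000 + 1120×72000
  = 256780000 + 9920000 + 156100000 + 10080000 + 80640000 = 513520000
Σ Nₕ = 74000 + 4000 + 70000 + 16000 + 72000 = 236000
Overall mean = 513520000 / 236000 = 2175.9322

2180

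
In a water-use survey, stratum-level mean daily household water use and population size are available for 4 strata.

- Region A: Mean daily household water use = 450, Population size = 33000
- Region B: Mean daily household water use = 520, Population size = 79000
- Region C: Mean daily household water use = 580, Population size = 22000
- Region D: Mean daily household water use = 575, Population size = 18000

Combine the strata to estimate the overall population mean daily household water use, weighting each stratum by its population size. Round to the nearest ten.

Σ Nₕ·x̄ₕ = 450×33000 + 520×79000 + 580×22000 + 575×18000
  = 79040000
Σ Nₕ = 152000
Overall mean = 79040000 / 152000 = 520

520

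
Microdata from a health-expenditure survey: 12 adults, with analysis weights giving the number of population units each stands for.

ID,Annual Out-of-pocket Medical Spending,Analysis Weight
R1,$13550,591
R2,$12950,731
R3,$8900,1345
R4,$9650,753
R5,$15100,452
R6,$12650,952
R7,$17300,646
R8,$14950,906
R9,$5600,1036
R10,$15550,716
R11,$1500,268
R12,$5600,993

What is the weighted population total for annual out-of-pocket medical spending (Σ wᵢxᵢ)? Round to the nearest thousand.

Weighted total = 103198150

103198000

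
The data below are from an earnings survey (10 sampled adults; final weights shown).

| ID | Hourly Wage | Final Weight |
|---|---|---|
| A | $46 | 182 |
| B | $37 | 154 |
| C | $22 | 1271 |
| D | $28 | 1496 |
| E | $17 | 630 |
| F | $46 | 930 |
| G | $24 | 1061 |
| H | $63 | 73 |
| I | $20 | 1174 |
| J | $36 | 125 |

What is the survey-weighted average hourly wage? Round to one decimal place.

27.5

Weighted sum = 195453
Sum of weights = 182 + 154 + 1271 + 1496 + 630 + 930 + 1061 + 73 + 1174 + 125 = 7096
Weighted mean = 195453 / 7096 = 27.544109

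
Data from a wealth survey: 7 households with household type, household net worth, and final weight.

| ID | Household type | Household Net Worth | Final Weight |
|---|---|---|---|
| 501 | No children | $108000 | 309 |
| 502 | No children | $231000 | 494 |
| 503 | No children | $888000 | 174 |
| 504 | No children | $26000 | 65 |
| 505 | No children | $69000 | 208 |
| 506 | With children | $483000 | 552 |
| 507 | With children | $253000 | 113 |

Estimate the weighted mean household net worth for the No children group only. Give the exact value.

No children rows: 501, 502, 503, 504, 505
Weighted sum = 108000×309 + 231000×494 + 888000×174 + 26000×65 + 69000×208
  = 33372000 + 114114000 + 154512000 + 1690000 + 14352000 = 318040000
Sum of weights = 309 + 494 + 174 + 65 + 208 = 1250
Weighted mean = 318040000 / 1250 = 254432

254432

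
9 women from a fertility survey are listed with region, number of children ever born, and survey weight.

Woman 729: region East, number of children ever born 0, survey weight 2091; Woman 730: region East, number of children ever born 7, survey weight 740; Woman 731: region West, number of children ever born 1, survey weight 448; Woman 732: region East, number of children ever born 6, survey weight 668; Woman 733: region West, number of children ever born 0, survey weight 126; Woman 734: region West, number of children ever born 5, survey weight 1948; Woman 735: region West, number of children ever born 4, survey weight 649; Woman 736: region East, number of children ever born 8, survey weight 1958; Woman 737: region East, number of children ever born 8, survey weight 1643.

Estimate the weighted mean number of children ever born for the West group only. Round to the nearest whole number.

4

West rows: 731, 733, 734, 735
Weighted sum = 1×448 + 0×126 + 5×1948 + 4×649
  = 448 + 0 + 9740 + 2596 = 12784
Sum of weights = 3171
Weighted mean = 12784 / 3171 = 4.0315358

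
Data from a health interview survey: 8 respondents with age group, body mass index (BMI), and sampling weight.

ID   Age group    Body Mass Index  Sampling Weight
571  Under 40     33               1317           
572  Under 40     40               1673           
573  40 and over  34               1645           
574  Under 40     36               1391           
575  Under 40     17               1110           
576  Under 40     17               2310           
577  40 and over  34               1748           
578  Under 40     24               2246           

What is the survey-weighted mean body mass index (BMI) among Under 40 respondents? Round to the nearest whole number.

Under 40 rows: 571, 572, 574, 575, 576, 578
Weighted sum = 33×1317 + 40×1673 + 36×1391 + 17×1110 + 17×2310 + 24×2246
  = 43461 + 66920 + 50076 + 18870 + 39270 + 53904 = 272501
Sum of weights = 1317 + 1673 + 1391 + 1110 + 2310 + 2246 = 10047
Weighted mean = 272501 / 10047 = 27.122624

27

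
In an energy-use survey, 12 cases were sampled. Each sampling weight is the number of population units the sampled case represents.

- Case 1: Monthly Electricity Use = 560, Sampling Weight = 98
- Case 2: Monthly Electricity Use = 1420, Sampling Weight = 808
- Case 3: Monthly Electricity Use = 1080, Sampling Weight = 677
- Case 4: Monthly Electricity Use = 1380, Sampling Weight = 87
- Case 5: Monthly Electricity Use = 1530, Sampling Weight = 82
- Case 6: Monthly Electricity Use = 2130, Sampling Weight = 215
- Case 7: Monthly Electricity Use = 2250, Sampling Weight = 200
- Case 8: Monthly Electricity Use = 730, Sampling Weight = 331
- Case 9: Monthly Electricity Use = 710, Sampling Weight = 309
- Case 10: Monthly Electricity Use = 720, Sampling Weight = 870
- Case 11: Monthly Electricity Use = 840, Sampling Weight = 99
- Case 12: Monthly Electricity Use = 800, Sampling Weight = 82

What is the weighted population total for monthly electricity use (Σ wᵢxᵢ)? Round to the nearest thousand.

Weighted total = 560×98 + 1420×808 + 1080×677 + 1380×87 + 1530×82 + 2130×215 + 2250×200 + 730×331 + 710×309 + 720×870 + 840×99 + 800×82
  = 54880 + 1147360 + 731160 + 120060 + 125460 + 457950 + 450000 + 241630 + 219390 + 626400 + 83160 + 65600 = 4323050

4323000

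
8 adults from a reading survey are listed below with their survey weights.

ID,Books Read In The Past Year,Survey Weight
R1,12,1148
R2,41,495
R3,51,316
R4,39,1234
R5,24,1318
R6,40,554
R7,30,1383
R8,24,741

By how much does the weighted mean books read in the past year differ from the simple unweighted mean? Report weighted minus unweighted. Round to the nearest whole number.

Unweighted sum = 12 + 41 + 51 + 39 + 24 + 40 + 30 + 24 = 261
Unweighted mean = 261 / 8 = 32.625
Weighted sum = 12×1148 + 41×495 + 51×316 + 39×1234 + 24×1318 + 40×554 + 30×1383 + 24×741
  = 13776 + 20295 + 16116 + 48126 + 31632 + 22160 + 41490 + 17784 = 211379
Sum of weights = 1148 + 495 + 316 + 1234 + 1318 + 554 + 1383 + 741 = 7189
Weighted mean = 211379 / 7189 = 29.403116
Difference (weighted minus unweighted) = -3.2218841

-3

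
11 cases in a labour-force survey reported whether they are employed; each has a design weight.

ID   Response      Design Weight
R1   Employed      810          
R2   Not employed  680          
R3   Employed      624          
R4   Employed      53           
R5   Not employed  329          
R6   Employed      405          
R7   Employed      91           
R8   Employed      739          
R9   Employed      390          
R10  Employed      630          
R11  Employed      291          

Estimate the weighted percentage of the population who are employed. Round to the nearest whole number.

Sum of weights for 'Employed' = 810 + 624 + 53 + 405 + 91 + 739 + 390 + 630 + 291 = 4033
Total weight = 810 + 680 + 624 + 53 + 329 + 405 + 91 + 739 + 390 + 630 + 291 = 5042
Weighted proportion = 4033 / 5042 = 0.799881 → 79.9881%

80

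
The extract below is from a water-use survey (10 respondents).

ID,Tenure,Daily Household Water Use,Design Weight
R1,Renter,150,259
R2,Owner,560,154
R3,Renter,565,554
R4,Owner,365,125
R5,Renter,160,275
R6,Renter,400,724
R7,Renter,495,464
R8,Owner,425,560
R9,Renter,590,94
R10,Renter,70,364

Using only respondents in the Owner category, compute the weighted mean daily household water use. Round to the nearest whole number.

441

Owner rows: R2, R4, R8
Weighted sum = 560×154 + 365×125 + 425×560
  = 86240 + 45625 + 238000 = 369865
Sum of weights = 839
Weighted mean = 369865 / 839 = 440.84029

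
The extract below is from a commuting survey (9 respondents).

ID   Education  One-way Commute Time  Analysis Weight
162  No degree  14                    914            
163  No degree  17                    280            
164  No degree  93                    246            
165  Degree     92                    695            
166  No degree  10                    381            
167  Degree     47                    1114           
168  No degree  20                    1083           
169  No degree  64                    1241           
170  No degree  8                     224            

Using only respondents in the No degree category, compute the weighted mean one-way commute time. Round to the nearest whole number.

No degree rows: 162, 163, 164, 166, 168, 169, 170
Weighted sum = 14×914 + 17×280 + 93×246 + 10×381 + 20×1083 + 64×1241 + 8×224
  = 12796 + 4760 + 22878 + 3810 + 21660 + 79424 + 1792 = 147120
Sum of weights = 914 + 280 + 246 + 381 + 1083 + 1241 + 224 = 4369
Weighted mean = 147120 / 4369 = 33.67361

34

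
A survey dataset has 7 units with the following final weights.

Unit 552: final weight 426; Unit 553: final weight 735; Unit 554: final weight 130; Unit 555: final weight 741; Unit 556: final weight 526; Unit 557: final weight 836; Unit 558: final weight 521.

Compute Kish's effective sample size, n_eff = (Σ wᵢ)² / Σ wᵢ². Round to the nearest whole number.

Σ wᵢ = 426 + 735 + 130 + 741 + 526 + 836 + 521 = 3915
Σ wᵢ² = 181476 + 540225 + 16900 + 549081 + 276676 + 698896 + 271441 = 2534695
n_eff = 3915² / 2534695 = 15327225 / 2534695 = 6.0469701

6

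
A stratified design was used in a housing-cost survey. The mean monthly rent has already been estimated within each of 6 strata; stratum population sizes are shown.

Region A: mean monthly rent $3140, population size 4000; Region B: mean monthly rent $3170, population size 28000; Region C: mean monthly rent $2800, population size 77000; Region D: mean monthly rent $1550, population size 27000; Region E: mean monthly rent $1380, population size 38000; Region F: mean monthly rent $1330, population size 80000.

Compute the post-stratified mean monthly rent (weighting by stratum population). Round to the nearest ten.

Σ Nₕ·x̄ₕ = 3140×4000 + 3170×28000 + 2800×77000 + 1550×27000 + 1380×38000 + 1330×80000
  = 12560000 + 88760000 + 215600000 + 41850000 + 52440000 + 106400000 = 517610000
Σ Nₕ = 4000 + 28000 + 77000 + 27000 + 38000 + 80000 = 254000
Overall mean = 517610000 / 254000 = 2037.8346

2040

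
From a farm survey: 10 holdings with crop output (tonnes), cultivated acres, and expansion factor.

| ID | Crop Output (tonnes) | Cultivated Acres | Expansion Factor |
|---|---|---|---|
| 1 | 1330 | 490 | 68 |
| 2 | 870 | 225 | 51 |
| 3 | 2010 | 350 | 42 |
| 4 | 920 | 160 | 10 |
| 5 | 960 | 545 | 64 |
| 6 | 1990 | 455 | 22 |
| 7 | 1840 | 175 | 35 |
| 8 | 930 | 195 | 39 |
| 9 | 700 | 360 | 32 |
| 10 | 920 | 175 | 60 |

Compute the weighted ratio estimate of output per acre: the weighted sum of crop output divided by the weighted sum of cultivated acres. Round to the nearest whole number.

Σ wᵢ·y = 1330×68 + 870×51 + 2010×42 + 920×10 + 960×64 + 1990×22 + 1840×35 + 930×39 + 700×32 + 920×60
  = 90440 + 44370 + 84420 + 9200 + 61440 + 43780 + 64400 + 36270 + 22400 + 55200 = 511920
Σ wᵢ·x = 490×68 + 225×51 + 350×42 + 160×10 + 545×64 + 455×22 + 175×35 + 195×39 + 360×32 + 175×60
  = 33320 + 11475 + 14700 + 1600 + 34880 + 10010 + 6125 + 7605 + 11520 + 10500 = 141735
Ratio = 511920 / 141735 = 3.6118108

4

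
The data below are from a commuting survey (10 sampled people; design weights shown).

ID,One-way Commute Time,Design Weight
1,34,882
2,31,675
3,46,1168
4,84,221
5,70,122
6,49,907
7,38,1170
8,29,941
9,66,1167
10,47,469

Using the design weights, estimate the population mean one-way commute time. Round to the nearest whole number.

45

Weighted sum = 34×882 + 31×675 + 46×1168 + 84×221 + 70×122 + 49×907 + 38×1170 + 29×941 + 66×1167 + 47×469
  = 29988 + 20925 + 53728 + 18564 + 8540 + 44443 + 44460 + 27289 + 77022 + 22043 = 347002
Sum of weights = 882 + 675 + 1168 + 221 + 122 + 907 + 1170 + 941 + 1167 + 469 = 7722
Weighted mean = 347002 / 7722 = 44.936804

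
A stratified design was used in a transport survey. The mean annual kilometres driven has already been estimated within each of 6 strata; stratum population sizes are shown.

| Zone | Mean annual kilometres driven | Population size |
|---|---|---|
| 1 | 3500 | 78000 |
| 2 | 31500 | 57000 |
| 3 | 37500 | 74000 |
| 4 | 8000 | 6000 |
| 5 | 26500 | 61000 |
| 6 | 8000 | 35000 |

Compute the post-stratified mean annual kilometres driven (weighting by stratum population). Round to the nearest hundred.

Σ Nₕ·x̄ₕ = 3500×78000 + 31500×57000 + 37500×74000 + 8000×6000 + 26500×61000 + 8000×35000
  = 6788000000
Σ Nₕ = 78000 + 57000 + 74000 + 6000 + 61000 + 35000 = 311000
Overall mean = 6788000000 / 311000 = 21826.367

21800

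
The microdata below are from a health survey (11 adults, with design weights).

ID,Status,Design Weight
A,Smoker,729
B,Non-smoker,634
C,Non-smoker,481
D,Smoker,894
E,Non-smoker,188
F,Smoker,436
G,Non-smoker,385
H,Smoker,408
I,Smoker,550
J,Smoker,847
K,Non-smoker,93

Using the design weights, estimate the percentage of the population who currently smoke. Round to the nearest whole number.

Sum of weights for 'Smoker' = 729 + 894 + 436 + 408 + 550 + 847 = 3864
Total weight = 729 + 634 + 481 + 894 + 188 + 436 + 385 + 408 + 550 + 847 + 93 = 5645
Weighted proportion = 3864 / 5645 = 0.68449956 → 68.449956%

68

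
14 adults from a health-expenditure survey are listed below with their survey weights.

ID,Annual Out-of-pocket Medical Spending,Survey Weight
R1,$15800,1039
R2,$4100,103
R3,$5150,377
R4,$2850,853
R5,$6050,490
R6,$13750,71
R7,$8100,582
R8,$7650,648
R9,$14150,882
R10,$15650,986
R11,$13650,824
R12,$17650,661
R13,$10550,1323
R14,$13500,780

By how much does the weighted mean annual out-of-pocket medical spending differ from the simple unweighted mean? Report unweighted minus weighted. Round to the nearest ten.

-840

Unweighted sum = 148600
Unweighted mean = 148600 / 14 = 10614.286
Weighted sum = 110136350
Sum of weights = 9619
Weighted mean = 110136350 / 9619 = 11449.875
Difference (unweighted minus weighted) = -835.58953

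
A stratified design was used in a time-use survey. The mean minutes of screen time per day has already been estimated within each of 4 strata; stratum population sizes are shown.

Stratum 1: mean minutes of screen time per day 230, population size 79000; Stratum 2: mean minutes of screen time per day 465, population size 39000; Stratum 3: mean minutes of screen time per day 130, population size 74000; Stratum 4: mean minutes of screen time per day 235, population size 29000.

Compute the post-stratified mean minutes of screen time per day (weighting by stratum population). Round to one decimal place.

Σ Nₕ·x̄ₕ = 230×79000 + 465×39000 + 130×74000 + 235×29000
  = 18170000 + 18135000 + 9620000 + 6815000 = 52740000
Σ Nₕ = 79000 + 39000 + 74000 + 29000 = 221000
Overall mean = 52740000 / 221000 = 238.64253

238.6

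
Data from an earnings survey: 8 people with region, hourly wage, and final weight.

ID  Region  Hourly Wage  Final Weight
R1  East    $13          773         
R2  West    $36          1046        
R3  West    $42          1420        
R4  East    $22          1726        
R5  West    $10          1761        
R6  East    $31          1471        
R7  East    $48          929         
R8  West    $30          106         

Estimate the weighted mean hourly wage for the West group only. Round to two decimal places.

27.25

West rows: R2, R3, R5, R8
Weighted sum = 36×1046 + 42×1420 + 10×1761 + 30×106
  = 118086
Sum of weights = 1046 + 1420 + 1761 + 106 = 4333
Weighted mean = 118086 / 4333 = 27.252712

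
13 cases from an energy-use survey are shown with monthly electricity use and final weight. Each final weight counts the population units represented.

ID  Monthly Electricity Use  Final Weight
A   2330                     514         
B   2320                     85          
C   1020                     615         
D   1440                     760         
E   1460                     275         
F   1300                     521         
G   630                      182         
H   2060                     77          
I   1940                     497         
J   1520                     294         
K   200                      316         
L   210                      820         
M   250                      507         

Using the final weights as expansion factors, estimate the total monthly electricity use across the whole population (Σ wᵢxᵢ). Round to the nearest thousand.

6242000

Weighted total = 6241810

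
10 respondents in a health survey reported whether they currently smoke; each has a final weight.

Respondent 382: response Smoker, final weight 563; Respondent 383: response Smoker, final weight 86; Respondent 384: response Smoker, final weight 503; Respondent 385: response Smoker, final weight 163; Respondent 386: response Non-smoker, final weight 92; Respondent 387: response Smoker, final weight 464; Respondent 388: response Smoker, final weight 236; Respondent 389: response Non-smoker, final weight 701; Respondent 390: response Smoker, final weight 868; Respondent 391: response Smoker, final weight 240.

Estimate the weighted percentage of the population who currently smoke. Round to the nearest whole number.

Sum of weights for 'Smoker' = 563 + 86 + 503 + 163 + 464 + 236 + 868 + 240 = 3123
Total weight = 563 + 86 + 503 + 163 + 92 + 464 + 236 + 701 + 868 + 240 = 3916
Weighted proportion = 3123 / 3916 = 0.79749745 → 79.749745%

80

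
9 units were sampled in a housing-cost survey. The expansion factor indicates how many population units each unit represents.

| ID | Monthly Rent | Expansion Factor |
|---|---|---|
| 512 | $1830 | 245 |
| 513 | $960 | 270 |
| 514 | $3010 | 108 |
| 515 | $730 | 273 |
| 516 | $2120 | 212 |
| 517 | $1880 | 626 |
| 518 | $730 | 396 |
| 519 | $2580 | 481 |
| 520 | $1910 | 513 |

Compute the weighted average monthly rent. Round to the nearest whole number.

1718

Weighted sum = 1830×245 + 960×270 + 3010×108 + 730×273 + 2120×212 + 1880×626 + 730×396 + 2580×481 + 1910×513
  = 5368130
Sum of weights = 245 + 270 + 108 + 273 + 212 + 626 + 396 + 481 + 513 = 3124
Weighted mean = 5368130 / 3124 = 1718.3515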